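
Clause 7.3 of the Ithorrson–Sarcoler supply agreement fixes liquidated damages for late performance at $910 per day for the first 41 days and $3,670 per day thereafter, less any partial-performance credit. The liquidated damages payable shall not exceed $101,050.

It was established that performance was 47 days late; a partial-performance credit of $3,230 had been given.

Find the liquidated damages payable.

First 41 days: 41 × $910 = $37,310
Remaining days: (47 − 41) × $3,670 = $22,020
Accrued per-day damages: $37,310 + $22,020 = $59,330
Less partial-performance credit: $59,330 − $3,230 = $56,100
Cap at $101,050: $56,100 is within the cap, no reduction.

$56,100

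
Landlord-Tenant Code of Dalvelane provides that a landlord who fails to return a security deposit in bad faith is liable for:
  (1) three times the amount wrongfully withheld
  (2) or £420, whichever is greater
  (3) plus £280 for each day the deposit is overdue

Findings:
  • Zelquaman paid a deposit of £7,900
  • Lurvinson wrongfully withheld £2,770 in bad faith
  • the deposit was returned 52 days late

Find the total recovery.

£22,870

Trebled: 3 × £2,770 = £8,310
Minimum £420: £8,310 meets the minimum, no increase.
Late-return penalty: 52 × £280 = £14,560
Damages plus late penalty: £8,310 + £14,560 = £22,870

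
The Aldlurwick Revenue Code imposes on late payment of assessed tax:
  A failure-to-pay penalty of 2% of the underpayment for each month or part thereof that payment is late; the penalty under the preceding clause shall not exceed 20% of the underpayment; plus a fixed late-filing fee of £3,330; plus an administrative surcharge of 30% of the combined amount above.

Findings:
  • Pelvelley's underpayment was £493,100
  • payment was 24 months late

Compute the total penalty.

Accrued rate: 2% × 24 = 48%, capped at 20% → 20%
Failure-to-pay penalty: 20% of £493,100 = £98,620
Penalty before surcharge: £98,620 + £3,330 = £101,950
Administrative surcharge: 30% of £101,950 = £30,585
Total penalty: £101,950 + £30,585 = £132,535

£132,535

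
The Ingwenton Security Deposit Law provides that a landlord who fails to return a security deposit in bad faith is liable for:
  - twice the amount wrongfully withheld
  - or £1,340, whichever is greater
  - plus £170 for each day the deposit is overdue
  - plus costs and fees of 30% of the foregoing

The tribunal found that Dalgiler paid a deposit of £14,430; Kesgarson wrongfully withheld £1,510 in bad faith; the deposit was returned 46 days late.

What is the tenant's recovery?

Doubled: 2 × £1,510 = £3,020
Minimum £1,340: £3,020 meets the minimum, no increase.
Late-return penalty: 46 × £170 = £7,820
Damages plus late penalty: £3,020 + £7,820 = £10,840
Costs and fees: 30% of £10,840 = £3,252
Total recovery: £10,840 + £3,252 = £14,092

£14,092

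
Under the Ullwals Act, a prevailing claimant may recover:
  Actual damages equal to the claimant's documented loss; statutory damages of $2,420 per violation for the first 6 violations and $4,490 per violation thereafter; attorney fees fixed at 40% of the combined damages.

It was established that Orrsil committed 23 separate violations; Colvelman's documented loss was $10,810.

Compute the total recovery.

First 6 violations: 6 × $2,420 = $14,520
Remaining violations: (23 − 6) × $4,490 = $76,330
Statutory damages: $14,520 + $76,330 = $90,850
Combined damages: $10,810 + $90,850 = $101,660
Attorney fees: 40% of $101,660 = $40,664
Total recovery: $101,660 + $40,664 = $142,324

Total recovery: $142,324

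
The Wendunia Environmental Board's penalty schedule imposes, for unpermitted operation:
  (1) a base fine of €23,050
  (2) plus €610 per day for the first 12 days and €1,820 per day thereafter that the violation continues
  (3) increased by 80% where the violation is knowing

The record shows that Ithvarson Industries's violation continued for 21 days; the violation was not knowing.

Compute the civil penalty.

Civil penalty: €46,750

First 12 days: 12 × €610 = €7,320
Remaining days: (21 − 12) × €1,820 = €16,380
Per-day component: €7,320 + €16,380 = €23,700
Base plus per-day: €23,050 + €23,700 = €46,750
The violation was not knowing: no 80% increase.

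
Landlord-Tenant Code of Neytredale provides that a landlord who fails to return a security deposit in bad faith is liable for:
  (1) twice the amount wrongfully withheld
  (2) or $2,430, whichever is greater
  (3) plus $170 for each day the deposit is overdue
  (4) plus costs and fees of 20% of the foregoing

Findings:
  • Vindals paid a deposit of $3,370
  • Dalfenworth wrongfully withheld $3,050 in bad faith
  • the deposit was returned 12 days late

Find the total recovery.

$9,768

Doubled: 2 × $3,050 = $6,100
Minimum $2,430: $6,100 meets the minimum, no increase.
Late-return penalty: 12 × $170 = $2,040
Damages plus late penalty: $6,100 + $2,040 = $8,140
Costs and fees: 20% of $8,140 = $1,628
Total recovery: $8,140 + $1,628 = $9,768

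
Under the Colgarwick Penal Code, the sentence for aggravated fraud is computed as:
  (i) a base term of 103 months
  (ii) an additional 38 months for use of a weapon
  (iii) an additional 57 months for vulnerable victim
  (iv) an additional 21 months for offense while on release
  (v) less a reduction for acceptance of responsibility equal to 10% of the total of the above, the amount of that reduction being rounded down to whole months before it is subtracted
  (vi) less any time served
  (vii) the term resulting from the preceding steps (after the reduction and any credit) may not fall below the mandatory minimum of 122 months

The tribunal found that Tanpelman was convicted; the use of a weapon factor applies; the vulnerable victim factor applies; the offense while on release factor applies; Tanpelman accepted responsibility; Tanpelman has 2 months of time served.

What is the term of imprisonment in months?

Use of a weapon enhancement: +38 months
Vulnerable victim enhancement: +57 months
Offense while on release enhancement: +21 months
Adjusted term: 103 months + 38 months + 57 months + 21 months = 219 months
Acceptance of responsibility reduction: 10% of 219 months = 21 months (rounded down)
After reduction: 219 − 21 = 198 months
Less time served: 198 months − 2 months = 196 months
Minimum 122 months: 196 months meets the minimum, no increase.

196 months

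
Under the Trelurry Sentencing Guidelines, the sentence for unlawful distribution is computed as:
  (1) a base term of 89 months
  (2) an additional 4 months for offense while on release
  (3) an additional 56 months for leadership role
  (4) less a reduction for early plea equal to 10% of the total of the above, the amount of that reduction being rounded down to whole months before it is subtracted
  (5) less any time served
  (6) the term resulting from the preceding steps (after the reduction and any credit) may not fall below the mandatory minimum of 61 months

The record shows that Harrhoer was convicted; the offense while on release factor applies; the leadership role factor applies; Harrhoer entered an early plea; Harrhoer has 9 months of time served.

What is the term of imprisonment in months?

126 months

Offense while on release enhancement: +4 months
Leadership role enhancement: +56 months
Adjusted term: 89 months + 4 months + 56 months = 149 months
Early plea reduction: 10% of 149 months = 14 months (rounded down)
After reduction: 149 − 14 = 135 months
Less time served: 135 months − 9 months = 126 months
Minimum 61 months: 126 months meets the minimum, no increase.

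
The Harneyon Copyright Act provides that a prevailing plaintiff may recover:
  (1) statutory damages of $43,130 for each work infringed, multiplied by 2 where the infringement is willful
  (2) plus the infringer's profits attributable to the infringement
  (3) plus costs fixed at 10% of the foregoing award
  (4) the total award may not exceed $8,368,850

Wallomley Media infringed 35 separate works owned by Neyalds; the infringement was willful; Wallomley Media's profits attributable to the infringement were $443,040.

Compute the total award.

Statutory damages: 35 × $43,130 = $1,509,550
Doubled: 2 × $1,509,550 = $3,019,100
Combined award: $3,019,100 + $443,040 = $3,462,140
Costs: 10% of $3,462,140 = $346,214
Award plus costs: $3,462,140 + $346,214 = $3,808,354
Cap at $8,368,850: $3,808,354 is within the cap, no reduction.

$3,808,354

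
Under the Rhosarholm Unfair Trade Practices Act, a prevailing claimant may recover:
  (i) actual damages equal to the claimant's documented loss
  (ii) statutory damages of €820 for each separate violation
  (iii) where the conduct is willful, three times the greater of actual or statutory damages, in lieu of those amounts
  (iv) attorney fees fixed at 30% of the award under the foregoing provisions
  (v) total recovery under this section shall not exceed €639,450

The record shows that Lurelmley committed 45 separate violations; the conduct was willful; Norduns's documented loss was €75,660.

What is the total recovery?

Total recovery: €295,074

Statutory damages: 45 × €820 = €36,900
Greater of actual damages (€75,660) or statutory damages (€36,900): €75,660
Trebled: 3 × €75,660 = €226,980
Attorney fees: 30% of €226,980 = €68,094
Total before cap: €226,980 + €68,094 = €295,074
Cap at €639,450: €295,074 is within the cap, no reduction.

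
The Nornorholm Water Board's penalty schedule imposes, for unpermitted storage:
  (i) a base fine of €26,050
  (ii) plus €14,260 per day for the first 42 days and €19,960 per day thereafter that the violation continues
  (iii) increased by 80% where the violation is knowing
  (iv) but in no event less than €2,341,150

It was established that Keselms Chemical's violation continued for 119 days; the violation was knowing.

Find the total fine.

€3,891,402

First 42 days: 42 × €14,260 = €598,920
Remaining days: (119 − 42) × €19,960 = €1,536,920
Per-day component: €598,920 + €1,536,920 = €2,135,840
Base plus per-day: €26,050 + €2,135,840 = €2,161,890
Enhancement: 80% of €2,161,890 = €1,729,512
Enhanced fine: €2,161,890 + €1,729,512 = €3,891,402
Minimum €2,341,150: €3,891,402 meets the minimum, no increase.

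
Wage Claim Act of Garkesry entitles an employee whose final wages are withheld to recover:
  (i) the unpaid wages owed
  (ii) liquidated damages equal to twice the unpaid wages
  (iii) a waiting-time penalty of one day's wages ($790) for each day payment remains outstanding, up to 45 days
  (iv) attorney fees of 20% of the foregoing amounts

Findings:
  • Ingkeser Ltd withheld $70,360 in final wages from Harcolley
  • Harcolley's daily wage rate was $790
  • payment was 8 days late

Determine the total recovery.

$260,880

Doubled: 2 × $70,360 = $140,720
Penalty days: min(8, 45) = 8
Waiting-time penalty: 8 × $790 = $6,320
Subtotal: $70,360 + $140,720 + $6,320 = $217,400
Attorney fees: 20% of $217,400 = $43,480
Total award: $217,400 + $43,480 = $260,880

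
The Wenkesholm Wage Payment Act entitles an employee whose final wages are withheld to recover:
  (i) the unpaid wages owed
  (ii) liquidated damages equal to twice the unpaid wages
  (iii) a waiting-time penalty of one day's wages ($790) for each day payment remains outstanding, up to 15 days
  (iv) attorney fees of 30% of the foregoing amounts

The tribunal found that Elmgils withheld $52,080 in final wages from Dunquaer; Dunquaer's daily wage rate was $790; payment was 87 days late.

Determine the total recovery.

Doubled: 2 × $52,080 = $104,160
Penalty days: min(87, 15) = 15
Waiting-time penalty: 15 × $790 = $11,850
Subtotal: $52,080 + $104,160 + $11,850 = $168,090
Attorney fees: 30% of $168,090 = $50,427
Total award: $168,090 + $50,427 = $218,517

$218,517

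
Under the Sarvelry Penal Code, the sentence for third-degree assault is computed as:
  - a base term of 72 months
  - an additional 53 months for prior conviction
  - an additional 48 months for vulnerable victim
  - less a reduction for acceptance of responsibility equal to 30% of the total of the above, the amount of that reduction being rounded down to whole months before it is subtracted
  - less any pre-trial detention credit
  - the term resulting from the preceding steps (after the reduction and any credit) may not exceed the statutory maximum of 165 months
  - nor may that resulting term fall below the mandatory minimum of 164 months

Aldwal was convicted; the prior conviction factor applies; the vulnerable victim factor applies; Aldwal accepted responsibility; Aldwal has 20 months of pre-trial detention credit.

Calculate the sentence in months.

164 months

Prior conviction enhancement: +53 months
Vulnerable victim enhancement: +48 months
Adjusted term: 72 months + 53 months + 48 months = 173 months
Acceptance of responsibility reduction: 30% of 173 months = 51 months (rounded down)
After reduction: 173 − 51 = 122 months
Less pre-trial detention credit: 122 months − 20 months = 102 months
Cap at 165 months: 102 months is within the cap, no reduction.
Minimum 164 months: 102 months is below the minimum → 164 months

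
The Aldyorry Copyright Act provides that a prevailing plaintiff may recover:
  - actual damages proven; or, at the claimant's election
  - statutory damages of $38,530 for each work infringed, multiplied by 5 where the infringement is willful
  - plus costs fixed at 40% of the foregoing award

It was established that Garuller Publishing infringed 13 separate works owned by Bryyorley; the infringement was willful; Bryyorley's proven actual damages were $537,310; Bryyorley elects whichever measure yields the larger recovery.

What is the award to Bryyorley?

$3,506,230

Statutory damages: 13 × $38,530 = $500,890
Multiplied by 5: 5 × $500,890 = $2,504,450
Greater of actual damages ($537,310) or enhanced statutory damages ($2,504,450): $2,504,450
Costs: 40% of $2,504,450 = $1,001,780
Award plus costs: $2,504,450 + $1,001,780 = $3,506,230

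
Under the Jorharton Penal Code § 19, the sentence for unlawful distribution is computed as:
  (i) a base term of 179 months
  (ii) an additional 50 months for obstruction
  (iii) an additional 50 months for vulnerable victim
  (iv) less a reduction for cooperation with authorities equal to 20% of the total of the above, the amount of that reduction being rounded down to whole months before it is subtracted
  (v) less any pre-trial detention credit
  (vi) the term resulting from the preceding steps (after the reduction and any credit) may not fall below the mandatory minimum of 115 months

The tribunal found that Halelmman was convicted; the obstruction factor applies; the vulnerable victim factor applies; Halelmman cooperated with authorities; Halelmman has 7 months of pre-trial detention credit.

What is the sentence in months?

217 months

Obstruction enhancement: +50 months
Vulnerable victim enhancement: +50 months
Adjusted term: 179 months + 50 months + 50 months = 279 months
Cooperation with authorities reduction: 20% of 279 months = 55 months (rounded down)
After reduction: 279 − 55 = 224 months
Less pre-trial detention credit: 224 months − 7 months = 217 months
Minimum 115 months: 217 months meets the minimum, no increase.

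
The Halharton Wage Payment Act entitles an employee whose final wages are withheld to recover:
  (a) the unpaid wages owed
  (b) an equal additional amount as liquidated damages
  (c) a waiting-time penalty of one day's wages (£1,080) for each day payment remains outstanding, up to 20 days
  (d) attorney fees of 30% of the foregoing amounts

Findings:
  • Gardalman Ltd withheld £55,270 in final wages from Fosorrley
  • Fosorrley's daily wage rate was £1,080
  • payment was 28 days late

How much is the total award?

£171,782

Liquidated damages (equal amount): £55,270
Penalty days: min(28, 20) = 20
Waiting-time penalty: 20 × £1,080 = £21,600
Subtotal: £55,270 + £55,270 + £21,600 = £132,140
Attorney fees: 30% of £132,140 = £39,642
Total award: £132,140 + £39,642 = £171,782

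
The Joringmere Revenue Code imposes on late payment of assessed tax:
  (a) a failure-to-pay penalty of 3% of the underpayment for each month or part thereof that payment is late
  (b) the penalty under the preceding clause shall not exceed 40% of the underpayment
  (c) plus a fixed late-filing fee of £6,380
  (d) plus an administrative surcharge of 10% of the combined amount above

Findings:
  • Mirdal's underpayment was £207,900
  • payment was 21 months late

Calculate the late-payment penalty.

Accrued rate: 3% × 21 = 63%, capped at 40% → 40%
Failure-to-pay penalty: 40% of £207,900 = £83,160
Penalty before surcharge: £83,160 + £6,380 = £89,540
Administrative surcharge: 10% of £89,540 = £8,954
Total penalty: £89,540 + £8,954 = £98,494

£98,494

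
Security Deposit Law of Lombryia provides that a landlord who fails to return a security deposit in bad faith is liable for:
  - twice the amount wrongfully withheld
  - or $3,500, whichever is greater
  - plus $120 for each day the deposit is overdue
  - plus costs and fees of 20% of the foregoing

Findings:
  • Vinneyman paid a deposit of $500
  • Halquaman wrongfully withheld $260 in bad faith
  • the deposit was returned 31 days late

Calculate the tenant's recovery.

Doubled: 2 × $260 = $520
Minimum $3,500: $520 is below the minimum → $3,500
Late-return penalty: 31 × $120 = $3,720
Damages plus late penalty: $3,500 + $3,720 = $7,220
Costs and fees: 20% of $7,220 = $1,444
Total recovery: $7,220 + $1,444 = $8,664

Recovery: $8,664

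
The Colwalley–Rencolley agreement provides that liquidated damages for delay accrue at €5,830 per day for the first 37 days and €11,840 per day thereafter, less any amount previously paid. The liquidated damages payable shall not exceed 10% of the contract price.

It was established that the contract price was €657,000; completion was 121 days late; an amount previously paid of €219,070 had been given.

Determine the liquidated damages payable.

€65,700

First 37 days: 37 × €5,830 = €215,710
Remaining days: (121 − 37) × €11,840 = €994,560
Accrued per-day damages: €215,710 + €994,560 = €1,210,270
Less amount previously paid: €1,210,270 − €219,070 = €991,200
Cap: 10% of €657,000 = €65,700
Cap at €65,700: €991,200 exceeds the cap → €65,700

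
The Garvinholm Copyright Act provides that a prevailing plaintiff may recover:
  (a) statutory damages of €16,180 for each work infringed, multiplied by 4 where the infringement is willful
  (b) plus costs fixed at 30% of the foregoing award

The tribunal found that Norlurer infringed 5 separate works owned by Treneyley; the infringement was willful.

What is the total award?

Statutory damages: 5 × €16,180 = €80,900
Multiplied by 4: 4 × €80,900 = €323,600
Costs: 30% of €323,600 = €97,080
Award plus costs: €323,600 + €97,080 = €420,680

€420,680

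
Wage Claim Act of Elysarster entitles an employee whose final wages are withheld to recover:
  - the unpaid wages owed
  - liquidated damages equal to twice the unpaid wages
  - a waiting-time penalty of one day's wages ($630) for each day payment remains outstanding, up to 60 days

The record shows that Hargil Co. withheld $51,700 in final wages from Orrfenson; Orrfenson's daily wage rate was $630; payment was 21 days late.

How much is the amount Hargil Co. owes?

Doubled: 2 × $51,700 = $103,400
Penalty days: min(21, 60) = 21
Waiting-time penalty: 21 × $630 = $13,230
Total award: $51,700 + $103,400 + $13,230 = $168,330

$168,330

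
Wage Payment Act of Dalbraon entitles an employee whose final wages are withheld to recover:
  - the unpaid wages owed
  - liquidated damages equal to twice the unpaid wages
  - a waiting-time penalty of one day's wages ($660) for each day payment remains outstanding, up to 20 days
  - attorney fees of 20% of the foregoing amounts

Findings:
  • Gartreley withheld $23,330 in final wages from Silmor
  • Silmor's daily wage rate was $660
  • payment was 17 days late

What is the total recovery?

Doubled: 2 × $23,330 = $46,660
Penalty days: min(17, 20) = 17
Waiting-time penalty: 17 × $660 = $11,220
Subtotal: $23,330 + $46,660 + $11,220 = $81,210
Attorney fees: 20% of $81,210 = $16,242
Total award: $81,210 + $16,242 = $97,452

$97,452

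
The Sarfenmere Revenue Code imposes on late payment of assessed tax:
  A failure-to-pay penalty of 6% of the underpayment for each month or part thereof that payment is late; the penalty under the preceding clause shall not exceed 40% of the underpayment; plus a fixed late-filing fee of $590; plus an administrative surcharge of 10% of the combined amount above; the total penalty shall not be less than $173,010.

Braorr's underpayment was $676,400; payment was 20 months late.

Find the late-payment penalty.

$298,265

Accrued rate: 6% × 20 = 120%, capped at 40% → 40%
Failure-to-pay penalty: 40% of $676,400 = $270,560
Penalty before surcharge: $270,560 + $590 = $271,150
Administrative surcharge: 10% of $271,150 = $27,115
Total penalty: $271,150 + $27,115 = $298,265
Minimum $173,010: $298,265 meets the minimum, no increase.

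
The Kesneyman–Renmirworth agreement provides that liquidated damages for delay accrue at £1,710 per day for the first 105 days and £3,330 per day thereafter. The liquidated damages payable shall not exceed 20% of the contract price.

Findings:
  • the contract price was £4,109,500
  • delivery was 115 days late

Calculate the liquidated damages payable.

First 105 days: 105 × £1,710 = £179,550
Remaining days: (115 − 105) × £3,330 = £33,300
Accrued per-day damages: £179,550 + £33,300 = £212,850
Cap: 20% of £4,109,500 = £821,900
Cap at £821,900: £212,850 is within the cap, no reduction.

£212,850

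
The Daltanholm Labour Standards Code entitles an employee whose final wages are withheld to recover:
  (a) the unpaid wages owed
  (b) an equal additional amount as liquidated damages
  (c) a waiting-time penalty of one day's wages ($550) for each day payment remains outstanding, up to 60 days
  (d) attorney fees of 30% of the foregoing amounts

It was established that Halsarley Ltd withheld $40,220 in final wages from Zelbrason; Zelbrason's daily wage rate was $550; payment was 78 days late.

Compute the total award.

Liquidated damages (equal amount): $40,220
Penalty days: min(78, 60) = 60
Waiting-time penalty: 60 × $550 = $33,000
Subtotal: $40,220 + $40,220 + $33,000 = $113,440
Attorney fees: 30% of $113,440 = $34,032
Total award: $113,440 + $34,032 = $147,472

$147,472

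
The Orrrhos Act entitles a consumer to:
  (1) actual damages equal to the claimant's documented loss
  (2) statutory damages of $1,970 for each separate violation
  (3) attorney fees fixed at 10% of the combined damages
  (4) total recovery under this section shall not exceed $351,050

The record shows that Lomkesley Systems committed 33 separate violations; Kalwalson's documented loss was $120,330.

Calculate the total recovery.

Statutory damages: 33 × $1,970 = $65,010
Combined damages: $120,330 + $65,010 = $185,340
Attorney fees: 10% of $185,340 = $18,534
Total before cap: $185,340 + $18,534 = $203,874
Cap at $351,050: $203,874 is within the cap, no reduction.

$203,874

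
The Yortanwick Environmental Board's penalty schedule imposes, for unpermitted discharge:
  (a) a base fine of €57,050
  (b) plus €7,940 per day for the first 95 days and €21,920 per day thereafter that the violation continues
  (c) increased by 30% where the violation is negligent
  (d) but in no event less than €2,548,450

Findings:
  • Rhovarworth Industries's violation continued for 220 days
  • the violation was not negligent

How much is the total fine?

€3,551,350

First 95 days: 95 × €7,940 = €754,300
Remaining days: (220 − 95) × €21,920 = €2,740,000
Per-day component: €754,300 + €2,740,000 = €3,494,300
Base plus per-day: €57,050 + €3,494,300 = €3,551,350
The violation was not negligent: no 30% increase.
Minimum €2,548,450: €3,551,350 meets the minimum, no increase.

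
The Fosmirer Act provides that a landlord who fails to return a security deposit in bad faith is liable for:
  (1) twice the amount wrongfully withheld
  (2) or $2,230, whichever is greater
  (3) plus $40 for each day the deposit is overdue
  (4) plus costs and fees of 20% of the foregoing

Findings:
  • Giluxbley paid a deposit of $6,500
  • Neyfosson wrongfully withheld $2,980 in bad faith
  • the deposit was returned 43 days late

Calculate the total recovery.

Doubled: 2 × $2,980 = $5,960
Minimum $2,230: $5,960 meets the minimum, no increase.
Late-return penalty: 43 × $40 = $1,720
Damages plus late penalty: $5,960 + $1,720 = $7,680
Costs and fees: 20% of $7,680 = $1,536
Total recovery: $7,680 + $1,536 = $9,216

$9,216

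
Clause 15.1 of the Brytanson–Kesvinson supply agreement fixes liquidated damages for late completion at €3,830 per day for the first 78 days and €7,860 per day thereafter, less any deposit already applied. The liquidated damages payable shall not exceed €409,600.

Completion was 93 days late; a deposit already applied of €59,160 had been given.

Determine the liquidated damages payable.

€357,480

First 78 days: 78 × €3,830 = €298,740
Remaining days: (93 − 78) × €7,860 = €117,900
Accrued per-day damages: €298,740 + €117,900 = €416,640
Less deposit already applied: €416,640 − €59,160 = €357,480
Cap at €409,600: €357,480 is within the cap, no reduction.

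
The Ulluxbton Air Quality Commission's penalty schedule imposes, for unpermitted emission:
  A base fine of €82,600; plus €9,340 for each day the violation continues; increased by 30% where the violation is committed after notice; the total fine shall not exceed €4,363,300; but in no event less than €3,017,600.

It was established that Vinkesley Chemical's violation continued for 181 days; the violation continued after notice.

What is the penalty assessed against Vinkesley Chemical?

€3,017,600

Per-day component: 181 × €9,340 = €1,690,540
Base plus per-day: €82,600 + €1,690,540 = €1,773,140
Enhancement: 30% of €1,773,140 = €531,942
Enhanced fine: €1,773,140 + €531,942 = €2,305,082
Cap at €4,363,300: €2,305,082 is within the cap, no reduction.
Minimum €3,017,600: €2,305,082 is below the minimum → €3,017,600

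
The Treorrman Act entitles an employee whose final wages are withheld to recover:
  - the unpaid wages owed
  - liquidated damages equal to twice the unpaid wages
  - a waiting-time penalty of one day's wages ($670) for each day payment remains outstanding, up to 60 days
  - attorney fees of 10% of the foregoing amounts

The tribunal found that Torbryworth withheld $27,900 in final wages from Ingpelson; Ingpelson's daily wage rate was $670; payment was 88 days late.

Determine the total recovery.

Doubled: 2 × $27,900 = $55,800
Penalty days: min(88, 60) = 60
Waiting-time penalty: 60 × $670 = $40,200
Subtotal: $27,900 + $55,800 + $40,200 = $123,900
Attorney fees: 10% of $123,900 = $12,390
Total award: $123,900 + $12,390 = $136,290

$136,290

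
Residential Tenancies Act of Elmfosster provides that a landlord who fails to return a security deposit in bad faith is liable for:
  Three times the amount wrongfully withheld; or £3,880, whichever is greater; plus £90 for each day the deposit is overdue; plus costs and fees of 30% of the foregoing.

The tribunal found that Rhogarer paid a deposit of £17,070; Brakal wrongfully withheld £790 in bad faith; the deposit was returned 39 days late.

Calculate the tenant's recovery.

£9,607

Trebled: 3 × £790 = £2,370
Minimum £3,880: £2,370 is below the minimum → £3,880
Late-return penalty: 39 × £90 = £3,510
Damages plus late penalty: £3,880 + £3,510 = £7,390
Costs and fees: 30% of £7,390 = £2,217
Total recovery: £7,390 + £2,217 = £9,607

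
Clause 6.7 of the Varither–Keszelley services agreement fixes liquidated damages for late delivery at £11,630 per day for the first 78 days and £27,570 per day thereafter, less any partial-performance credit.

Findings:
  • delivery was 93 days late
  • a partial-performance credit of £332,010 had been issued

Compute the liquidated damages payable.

First 78 days: 78 × £11,630 = £907,140
Remaining days: (93 − 78) × £27,570 = £413,550
Accrued per-day damages: £907,140 + £413,550 = £1,320,690
Less partial-performance credit: £1,320,690 − £332,010 = £988,680

Liquidated damages: £988,680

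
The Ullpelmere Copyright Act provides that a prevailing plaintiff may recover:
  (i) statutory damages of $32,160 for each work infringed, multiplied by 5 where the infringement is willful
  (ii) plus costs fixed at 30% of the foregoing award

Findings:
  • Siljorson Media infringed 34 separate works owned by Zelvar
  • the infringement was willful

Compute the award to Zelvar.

Statutory damages: 34 × $32,160 = $1,093,440
Multiplied by 5: 5 × $1,093,440 = $5,467,200
Costs: 30% of $5,467,200 = $1,640,160
Award plus costs: $5,467,200 + $1,640,160 = $7,107,360

Award: $7,107,360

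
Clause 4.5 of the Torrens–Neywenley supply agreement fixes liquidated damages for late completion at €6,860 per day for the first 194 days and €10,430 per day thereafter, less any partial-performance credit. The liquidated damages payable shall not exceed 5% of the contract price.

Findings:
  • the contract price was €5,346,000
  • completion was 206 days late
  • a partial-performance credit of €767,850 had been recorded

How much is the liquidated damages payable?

€267,300

First 194 days: 194 × €6,860 = €1,330,840
Remaining days: (206 − 194) × €10,430 = €125,160
Accrued per-day damages: €1,330,840 + €125,160 = €1,456,000
Less partial-performance credit: €1,456,000 − €767,850 = €688,150
Cap: 5% of €5,346,000 = €267,300
Cap at €267,300: €688,150 exceeds the cap → €267,300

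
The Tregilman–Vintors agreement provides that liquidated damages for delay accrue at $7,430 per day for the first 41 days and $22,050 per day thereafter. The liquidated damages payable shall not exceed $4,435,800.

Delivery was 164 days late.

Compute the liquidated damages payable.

$3,016,780

First 41 days: 41 × $7,430 = $304,630
Remaining days: (164 − 41) × $22,050 = $2,712,150
Accrued per-day damages: $304,630 + $2,712,150 = $3,016,780
Cap at $4,435,800: $3,016,780 is within the cap, no reduction.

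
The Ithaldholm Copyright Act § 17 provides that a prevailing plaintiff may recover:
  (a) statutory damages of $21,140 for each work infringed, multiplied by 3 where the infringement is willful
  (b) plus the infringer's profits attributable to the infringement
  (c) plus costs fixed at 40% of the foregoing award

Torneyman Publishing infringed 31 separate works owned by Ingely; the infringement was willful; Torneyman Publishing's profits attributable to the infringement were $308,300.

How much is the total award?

Statutory damages: 31 × $21,140 = $655,340
Trebled: 3 × $655,340 = $1,966,020
Combined award: $1,966,020 + $308,300 = $2,274,320
Costs: 40% of $2,274,320 = $909,728
Award plus costs: $2,274,320 + $909,728 = $3,184,048

$3,184,048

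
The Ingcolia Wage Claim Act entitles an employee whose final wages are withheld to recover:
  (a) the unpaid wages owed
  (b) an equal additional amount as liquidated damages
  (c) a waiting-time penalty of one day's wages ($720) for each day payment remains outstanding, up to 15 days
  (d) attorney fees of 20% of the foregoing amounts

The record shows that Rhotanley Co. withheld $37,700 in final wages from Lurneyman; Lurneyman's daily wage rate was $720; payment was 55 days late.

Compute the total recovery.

Liquidated damages (equal amount): $37,700
Penalty days: min(55, 15) = 15
Waiting-time penalty: 15 × $720 = $10,800
Subtotal: $37,700 + $37,700 + $10,800 = $86,200
Attorney fees: 20% of $86,200 = $17,240
Total award: $86,200 + $17,240 = $103,440

$103,440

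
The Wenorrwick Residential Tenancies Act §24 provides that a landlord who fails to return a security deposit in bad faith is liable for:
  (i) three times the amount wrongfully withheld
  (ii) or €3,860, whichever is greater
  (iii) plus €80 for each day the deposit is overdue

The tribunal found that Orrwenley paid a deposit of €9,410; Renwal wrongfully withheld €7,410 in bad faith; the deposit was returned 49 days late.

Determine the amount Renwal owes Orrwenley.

Trebled: 3 × €7,410 = €22,230
Minimum €3,860: €22,230 meets the minimum, no increase.
Late-return penalty: 49 × €80 = €3,920
Damages plus late penalty: €22,230 + €3,920 = €26,150

Recovery: €26,150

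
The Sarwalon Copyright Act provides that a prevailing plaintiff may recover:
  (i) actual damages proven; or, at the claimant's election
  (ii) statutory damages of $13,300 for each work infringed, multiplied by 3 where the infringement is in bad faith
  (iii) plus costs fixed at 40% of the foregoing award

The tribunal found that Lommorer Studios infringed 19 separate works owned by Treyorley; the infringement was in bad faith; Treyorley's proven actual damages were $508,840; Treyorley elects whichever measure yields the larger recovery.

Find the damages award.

$1,061,340

Statutory damages: 19 × $13,300 = $252,700
Trebled: 3 × $252,700 = $758,100
Greater of actual damages ($508,840) or enhanced statutory damages ($758,100): $758,100
Costs: 40% of $758,100 = $303,240
Award plus costs: $758,100 + $303,240 = $1,061,340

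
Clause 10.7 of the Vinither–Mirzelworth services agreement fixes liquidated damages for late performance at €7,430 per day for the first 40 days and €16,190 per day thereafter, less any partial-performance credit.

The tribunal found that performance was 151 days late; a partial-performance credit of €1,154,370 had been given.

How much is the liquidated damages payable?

€939,920

First 40 days: 40 × €7,430 = €297,200
Remaining days: (151 − 40) × €16,190 = €1,797,090
Accrued per-day damages: €297,200 + €1,797,090 = €2,094,290
Less partial-performance credit: €2,094,290 − €1,154,370 = €939,920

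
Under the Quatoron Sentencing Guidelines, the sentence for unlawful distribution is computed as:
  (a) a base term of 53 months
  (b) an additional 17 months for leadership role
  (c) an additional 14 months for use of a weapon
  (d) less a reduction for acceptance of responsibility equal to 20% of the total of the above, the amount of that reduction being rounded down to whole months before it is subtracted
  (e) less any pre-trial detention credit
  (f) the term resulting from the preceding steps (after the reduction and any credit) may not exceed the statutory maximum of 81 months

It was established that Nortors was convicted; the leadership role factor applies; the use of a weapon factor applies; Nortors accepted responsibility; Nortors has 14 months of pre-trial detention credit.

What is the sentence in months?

54 months

Leadership role enhancement: +17 months
Use of a weapon enhancement: +14 months
Adjusted term: 53 months + 17 months + 14 months = 84 months
Acceptance of responsibility reduction: 20% of 84 months = 16 months (rounded down)
After reduction: 84 − 16 = 68 months
Less pre-trial detention credit: 68 months − 14 months = 54 months
Cap at 81 months: 54 months is within the cap, no reduction.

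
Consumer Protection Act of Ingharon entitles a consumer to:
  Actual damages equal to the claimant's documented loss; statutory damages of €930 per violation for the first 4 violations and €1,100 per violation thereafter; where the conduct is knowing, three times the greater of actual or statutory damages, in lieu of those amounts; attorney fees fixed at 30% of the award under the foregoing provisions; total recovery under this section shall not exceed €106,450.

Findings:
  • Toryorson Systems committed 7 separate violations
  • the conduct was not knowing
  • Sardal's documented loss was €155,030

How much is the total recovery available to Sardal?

First 4 violations: 4 × €930 = €3,720
Remaining violations: (7 − 4) × €1,100 = €3,300
Statutory damages: €3,720 + €3,300 = €7,020
Conduct not knowing: the in-lieu enhancement does not apply.
Actual plus statutory damages: €155,030 + €7,020 = €162,050
Attorney fees: 30% of €162,050 = €48,615
Total before cap: €162,050 + €48,615 = €210,665
Cap at €106,450: €210,665 exceeds the cap → €106,450

€106,450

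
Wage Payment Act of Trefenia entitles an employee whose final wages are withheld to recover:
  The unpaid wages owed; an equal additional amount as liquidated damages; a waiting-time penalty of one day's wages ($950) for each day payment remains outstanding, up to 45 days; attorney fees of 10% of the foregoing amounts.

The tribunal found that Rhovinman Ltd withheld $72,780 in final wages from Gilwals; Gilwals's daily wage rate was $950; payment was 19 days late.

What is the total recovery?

Liquidated damages (equal amount): $72,780
Penalty days: min(19, 45) = 19
Waiting-time penalty: 19 × $950 = $18,050
Subtotal: $72,780 + $72,780 + $18,050 = $163,610
Attorney fees: 10% of $163,610 = $16,361
Total award: $163,610 + $16,361 = $179,971

$179,971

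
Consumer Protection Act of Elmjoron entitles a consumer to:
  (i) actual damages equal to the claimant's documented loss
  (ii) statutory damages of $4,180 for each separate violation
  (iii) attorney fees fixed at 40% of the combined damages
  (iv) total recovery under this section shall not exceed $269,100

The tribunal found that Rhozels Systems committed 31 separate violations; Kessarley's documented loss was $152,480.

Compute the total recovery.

Total recovery: $269,100

Statutory damages: 31 × $4,180 = $129,580
Combined damages: $152,480 + $129,580 = $282,060
Attorney fees: 40% of $282,060 = $112,824
Total before cap: $282,060 + $112,824 = $394,884
Cap at $269,100: $394,884 exceeds the cap → $269,100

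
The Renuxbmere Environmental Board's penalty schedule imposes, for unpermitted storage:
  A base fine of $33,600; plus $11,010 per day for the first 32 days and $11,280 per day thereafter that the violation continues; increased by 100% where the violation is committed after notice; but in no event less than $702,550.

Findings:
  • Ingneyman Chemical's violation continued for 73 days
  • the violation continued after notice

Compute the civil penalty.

First 32 days: 32 × $11,010 = $352,320
Remaining days: (73 − 32) × $11,280 = $462,480
Per-day component: $352,320 + $462,480 = $814,800
Base plus per-day: $33,600 + $814,800 = $848,400
Enhancement: 100% of $848,400 = $848,400
Enhanced fine: $848,400 + $848,400 = $1,696,800
Minimum $702,550: $1,696,800 meets the minimum, no increase.

$1,696,800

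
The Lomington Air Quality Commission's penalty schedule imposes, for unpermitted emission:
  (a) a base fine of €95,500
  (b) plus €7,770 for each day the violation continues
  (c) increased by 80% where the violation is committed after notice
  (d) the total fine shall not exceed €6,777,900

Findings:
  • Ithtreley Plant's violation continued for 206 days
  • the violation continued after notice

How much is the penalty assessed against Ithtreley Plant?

Civil penalty: €3,053,016

Per-day component: 206 × €7,770 = €1,600,620
Base plus per-day: €95,500 + €1,600,620 = €1,696,120
Enhancement: 80% of €1,696,120 = €1,356,896
Enhanced fine: €1,696,120 + €1,356,896 = €3,053,016
Cap at €6,777,900: €3,053,016 is within the cap, no reduction.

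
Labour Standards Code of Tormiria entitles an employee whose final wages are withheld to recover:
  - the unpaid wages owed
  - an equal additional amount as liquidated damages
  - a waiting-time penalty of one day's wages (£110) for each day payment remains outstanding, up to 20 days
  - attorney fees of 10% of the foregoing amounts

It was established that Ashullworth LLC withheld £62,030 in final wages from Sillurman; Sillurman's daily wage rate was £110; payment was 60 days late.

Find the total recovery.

£138,886

Liquidated damages (equal amount): £62,030
Penalty days: min(60, 20) = 20
Waiting-time penalty: 20 × £110 = £2,200
Subtotal: £62,030 + £62,030 + £2,200 = £126,260
Attorney fees: 10% of £126,260 = £12,626
Total award: £126,260 + £12,626 = £138,886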